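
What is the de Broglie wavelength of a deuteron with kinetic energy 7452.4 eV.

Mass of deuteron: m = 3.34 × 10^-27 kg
2.35 × 10^-13 m

Using λ = h/√(2mKE):

First convert KE to Joules: KE = 7452.4 eV = 1.194 × 10^-15 J

λ = h/√(2mKE)
λ = (6.626 × 10^-34 J·s) / √(2 × 3.34 × 10^-27 kg × 1.194 × 10^-15 J)
λ = 2.35 × 10^-13 m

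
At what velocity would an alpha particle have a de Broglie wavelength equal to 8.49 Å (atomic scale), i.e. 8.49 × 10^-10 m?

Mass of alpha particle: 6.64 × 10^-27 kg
1.18 × 10^2 m/s

From λ = h/(mv), solve for v:

v = h/(mλ)
v = (6.626 × 10^-34 J·s) / (6.64 × 10^-27 kg × 8.49 × 10^-10 m)
v = 1.18 × 10^2 m/s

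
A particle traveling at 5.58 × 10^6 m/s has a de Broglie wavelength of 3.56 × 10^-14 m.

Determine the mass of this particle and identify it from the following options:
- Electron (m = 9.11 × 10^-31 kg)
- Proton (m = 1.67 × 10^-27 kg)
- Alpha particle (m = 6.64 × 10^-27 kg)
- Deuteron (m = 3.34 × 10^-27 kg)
The particle is a deuteron.

From λ = h/(mv), solve for mass:

m = h/(λv)
m = (6.626 × 10^-34 J·s) / (3.56 × 10^-14 m × 5.58 × 10^6 m/s)
m = 3.34 × 10^-27 kg

Comparing with the listed masses, this is closest to a deuteron.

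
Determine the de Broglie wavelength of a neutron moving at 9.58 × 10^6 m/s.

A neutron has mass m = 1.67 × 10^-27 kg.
4.14 × 10^-14 m

Using the de Broglie relation λ = h/(mv):

λ = h/(mv)
λ = (6.626 × 10^-34 J·s) / (1.67 × 10^-27 kg × 9.58 × 10^6 m/s)
λ = 4.14 × 10^-14 m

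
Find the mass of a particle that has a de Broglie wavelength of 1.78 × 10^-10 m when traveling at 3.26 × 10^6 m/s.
1.14 × 10^-30 kg

From the de Broglie relation λ = h/(mv), we solve for m:

m = h/(λv)
m = (6.626 × 10^-34 J·s) / (1.78 × 10^-10 m × 3.26 × 10^6 m/s)
m = 1.14 × 10^-30 kg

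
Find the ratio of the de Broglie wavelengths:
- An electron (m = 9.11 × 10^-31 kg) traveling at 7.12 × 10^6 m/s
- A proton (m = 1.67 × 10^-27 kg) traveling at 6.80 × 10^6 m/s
λ₁/λ₂ = 1.75 × 10^3

Using λ = h/(mv):

λ₁ = h/(m₁v₁) = 1.02 × 10^-10 m
λ₂ = h/(m₂v₂) = 5.83 × 10^-14 m

Ratio λ₁/λ₂ = (m₂v₂)/(m₁v₁)
         = (1.67 × 10^-27 kg × 6.80 × 10^6 m/s) / (9.11 × 10^-31 kg × 7.12 × 10^6 m/s)
         = 1.75 × 10^3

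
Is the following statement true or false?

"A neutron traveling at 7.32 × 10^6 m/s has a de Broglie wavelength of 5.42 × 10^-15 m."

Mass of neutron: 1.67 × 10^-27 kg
False

The claim is incorrect.

Using λ = h/(mv):
λ = (6.626 × 10^-34 J·s) / (1.67 × 10^-27 kg × 7.32 × 10^6 m/s)
λ = 5.42 × 10^-14 m

The actual wavelength differs from the claimed 5.42 × 10^-15 m.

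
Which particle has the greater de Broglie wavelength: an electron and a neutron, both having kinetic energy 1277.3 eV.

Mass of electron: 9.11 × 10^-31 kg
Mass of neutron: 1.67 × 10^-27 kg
The electron has the longer wavelength.

Using λ = h/√(2mKE):

For electron: λ₁ = h/√(2m₁KE) = 3.43 × 10^-11 m
For neutron: λ₂ = h/√(2m₂KE) = 8.01 × 10^-13 m

Since λ ∝ 1/√m at constant kinetic energy, the lighter particle has the longer wavelength.

The electron has the longer de Broglie wavelength.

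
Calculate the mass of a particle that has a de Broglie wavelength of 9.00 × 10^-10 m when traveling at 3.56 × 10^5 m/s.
2.07 × 10^-30 kg

From the de Broglie relation λ = h/(mv), we solve for m:

m = h/(λv)
m = (6.626 × 10^-34 J·s) / (9.00 × 10^-10 m × 3.56 × 10^5 m/s)
m = 2.07 × 10^-30 kg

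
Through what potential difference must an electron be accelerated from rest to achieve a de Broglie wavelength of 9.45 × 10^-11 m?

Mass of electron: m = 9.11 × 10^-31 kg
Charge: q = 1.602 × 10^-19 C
168 V

From λ = h/√(2mqV), we solve for V:

λ² = h²/(2mqV)
V = h²/(2mqλ²)
V = (6.626 × 10^-34 J·s)² / (2 × 9.11 × 10^-31 kg × 1.602 × 10^-19 C × (9.45 × 10^-11 m)²)
V = 168 V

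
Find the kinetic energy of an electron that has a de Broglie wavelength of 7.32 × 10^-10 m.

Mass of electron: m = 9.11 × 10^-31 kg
4.50 × 10^-19 J (or 2.81 eV)

From λ = h/√(2mKE), we solve for KE:

λ² = h²/(2mKE)
KE = h²/(2mλ²)
KE = (6.626 × 10^-34 J·s)² / (2 × 9.11 × 10^-31 kg × (7.32 × 10^-10 m)²)
KE = 4.50 × 10^-19 J
KE = 2.81 eV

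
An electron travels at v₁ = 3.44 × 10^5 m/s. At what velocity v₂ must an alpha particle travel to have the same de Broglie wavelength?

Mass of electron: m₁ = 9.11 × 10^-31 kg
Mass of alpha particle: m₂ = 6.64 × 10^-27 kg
v₂ = 4.72 × 10^1 m/s

For equal de Broglie wavelengths: λ₁ = λ₂

h/(m₁v₁) = h/(m₂v₂)
m₁v₁ = m₂v₂
v₂ = v₁ · (m₁/m₂)

v₂ = 3.44 × 10^5 m/s × (9.11 × 10^-31 kg / 6.64 × 10^-27 kg)
v₂ = 4.72 × 10^1 m/s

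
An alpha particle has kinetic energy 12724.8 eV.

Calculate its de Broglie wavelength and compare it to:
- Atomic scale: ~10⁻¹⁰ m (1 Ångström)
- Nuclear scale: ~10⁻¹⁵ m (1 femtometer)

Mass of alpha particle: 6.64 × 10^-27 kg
λ = 1.27 × 10^-13 m, which is between nuclear and atomic scales.

Using λ = h/√(2mKE):

KE = 12724.8 eV = 2.039 × 10^-15 J

λ = h/√(2mKE)
λ = (6.626 × 10^-34 J·s) / √(2 × 6.64 × 10^-27 kg × 2.039 × 10^-15 J)
λ = 1.27 × 10^-13 m

Comparison:
- Atomic scale (10⁻¹⁰ m): λ is 0.0013× this size
- Nuclear scale (10⁻¹⁵ m): λ is 1.3e+02× this size

The wavelength is between nuclear and atomic scales.

This wavelength is appropriate for probing atomic structure but too large for nuclear physics experiments.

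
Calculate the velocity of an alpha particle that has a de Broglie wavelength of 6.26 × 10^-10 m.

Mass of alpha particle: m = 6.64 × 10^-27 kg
1.59 × 10^2 m/s

From the de Broglie relation λ = h/(mv), we solve for v:

v = h/(mλ)
v = (6.626 × 10^-34 J·s) / (6.64 × 10^-27 kg × 6.26 × 10^-10 m)
v = 1.59 × 10^2 m/s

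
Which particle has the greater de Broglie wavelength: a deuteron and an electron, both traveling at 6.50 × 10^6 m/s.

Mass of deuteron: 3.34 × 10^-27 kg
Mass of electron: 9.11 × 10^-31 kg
The electron has the longer wavelength.

Using λ = h/(mv), since both particles have the same velocity, the wavelength depends only on mass.

For deuteron: λ₁ = h/(m₁v) = 3.05 × 10^-14 m
For electron: λ₂ = h/(m₂v) = 1.12 × 10^-10 m

Since λ ∝ 1/m at constant velocity, the lighter particle has the longer wavelength.

The electron has the longer de Broglie wavelength.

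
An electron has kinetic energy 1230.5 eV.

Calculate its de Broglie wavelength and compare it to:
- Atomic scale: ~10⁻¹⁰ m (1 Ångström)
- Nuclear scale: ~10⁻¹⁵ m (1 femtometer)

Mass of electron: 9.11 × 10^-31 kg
λ = 3.50 × 10^-11 m, which is between nuclear and atomic scales.

Using λ = h/√(2mKE):

KE = 1230.5 eV = 1.971 × 10^-16 J

λ = h/√(2mKE)
λ = (6.626 × 10^-34 J·s) / √(2 × 9.11 × 10^-31 kg × 1.971 × 10^-16 J)
λ = 3.50 × 10^-11 m

Comparison:
- Atomic scale (10⁻¹⁰ m): λ is 0.35× this size
- Nuclear scale (10⁻¹⁵ m): λ is 3.5e+04× this size

The wavelength is between nuclear and atomic scales.

This wavelength is appropriate for probing atomic structure but too large for nuclear physics experiments.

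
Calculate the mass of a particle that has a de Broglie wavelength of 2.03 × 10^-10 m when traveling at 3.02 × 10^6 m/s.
1.08 × 10^-30 kg

From the de Broglie relation λ = h/(mv), we solve for m:

m = h/(λv)
m = (6.626 × 10^-34 J·s) / (2.03 × 10^-10 m × 3.02 × 10^6 m/s)
m = 1.08 × 10^-30 kg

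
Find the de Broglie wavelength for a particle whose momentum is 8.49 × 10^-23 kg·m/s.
7.80 × 10^-12 m

Using the de Broglie relation λ = h/p:

λ = h/p
λ = (6.626 × 10^-34 J·s) / (8.49 × 10^-23 kg·m/s)
λ = 7.80 × 10^-12 m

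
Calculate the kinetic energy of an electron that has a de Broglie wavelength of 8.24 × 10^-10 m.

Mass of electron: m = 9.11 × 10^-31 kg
3.55 × 10^-19 J (or 2.22 eV)

From λ = h/√(2mKE), we solve for KE:

λ² = h²/(2mKE)
KE = h²/(2mλ²)
KE = (6.626 × 10^-34 J·s)² / (2 × 9.11 × 10^-31 kg × (8.24 × 10^-10 m)²)
KE = 3.55 × 10^-19 J
KE = 2.22 eV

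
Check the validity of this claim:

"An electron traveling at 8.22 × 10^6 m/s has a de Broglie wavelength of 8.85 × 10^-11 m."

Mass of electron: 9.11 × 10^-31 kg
True

The claim is correct.

Using λ = h/(mv):
λ = (6.626 × 10^-34 J·s) / (9.11 × 10^-31 kg × 8.22 × 10^6 m/s)
λ = 8.85 × 10^-11 m

This matches the claimed value.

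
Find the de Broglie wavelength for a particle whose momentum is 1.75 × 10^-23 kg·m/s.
3.79 × 10^-11 m

Using the de Broglie relation λ = h/p:

λ = h/p
λ = (6.626 × 10^-34 J·s) / (1.75 × 10^-23 kg·m/s)
λ = 3.79 × 10^-11 m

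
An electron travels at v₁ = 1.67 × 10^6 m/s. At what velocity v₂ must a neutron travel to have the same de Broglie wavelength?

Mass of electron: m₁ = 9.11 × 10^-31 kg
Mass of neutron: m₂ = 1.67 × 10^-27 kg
v₂ = 9.11 × 10^2 m/s

For equal de Broglie wavelengths: λ₁ = λ₂

h/(m₁v₁) = h/(m₂v₂)
m₁v₁ = m₂v₂
v₂ = v₁ · (m₁/m₂)

v₂ = 1.67 × 10^6 m/s × (9.11 × 10^-31 kg / 1.67 × 10^-27 kg)
v₂ = 9.11 × 10^2 m/s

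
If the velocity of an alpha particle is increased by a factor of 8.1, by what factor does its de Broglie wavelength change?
The wavelength decreases by a factor of 8.1.

From λ = h/(mv), the wavelength is inversely proportional to velocity:

λ ∝ 1/v

If v → 8.1v, then λ → λ/8.1

When velocity is increased by a factor of 8.1, the wavelength decreases by a factor of 8.1.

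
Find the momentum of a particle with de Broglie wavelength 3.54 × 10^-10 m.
1.87 × 10^-24 kg·m/s

From the de Broglie relation λ = h/p, we solve for p:

p = h/λ
p = (6.626 × 10^-34 J·s) / (3.54 × 10^-10 m)
p = 1.87 × 10^-24 kg·m/s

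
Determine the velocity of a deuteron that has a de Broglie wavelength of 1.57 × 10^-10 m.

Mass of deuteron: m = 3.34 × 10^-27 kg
1.26 × 10^3 m/s

From the de Broglie relation λ = h/(mv), we solve for v:

v = h/(mλ)
v = (6.626 × 10^-34 J·s) / (3.34 × 10^-27 kg × 1.57 × 10^-10 m)
v = 1.26 × 10^3 m/s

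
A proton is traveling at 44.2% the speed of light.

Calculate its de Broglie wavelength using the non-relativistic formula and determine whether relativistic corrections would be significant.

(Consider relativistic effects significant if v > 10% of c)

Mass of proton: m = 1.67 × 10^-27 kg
Yes, relativistic corrections are needed.

Using the non-relativistic de Broglie formula λ = h/(mv):

v = 44.2% × c = 1.325 × 10^8 m/s

λ = h/(mv)
λ = (6.626 × 10^-34 J·s) / (1.67 × 10^-27 kg × 1.325 × 10^8 m/s)
λ = 2.99 × 10^-15 m

Since v = 44.2% of c > 10% of c, relativistic corrections ARE significant and the actual wavelength would differ from this non-relativistic estimate.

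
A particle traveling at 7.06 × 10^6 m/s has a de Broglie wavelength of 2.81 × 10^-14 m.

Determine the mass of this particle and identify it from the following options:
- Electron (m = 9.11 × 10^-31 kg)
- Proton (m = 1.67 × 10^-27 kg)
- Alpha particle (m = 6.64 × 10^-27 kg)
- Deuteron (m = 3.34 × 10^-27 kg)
The particle is a deuteron.

From λ = h/(mv), solve for mass:

m = h/(λv)
m = (6.626 × 10^-34 J·s) / (2.81 × 10^-14 m × 7.06 × 10^6 m/s)
m = 3.34 × 10^-27 kg

Comparing with the listed masses, this is closest to a deuteron.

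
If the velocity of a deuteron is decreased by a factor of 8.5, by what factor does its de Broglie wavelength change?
The wavelength increases by a factor of 8.5.

From λ = h/(mv), the wavelength is inversely proportional to velocity:

λ ∝ 1/v

If v → v/8.5, then λ → 8.5λ

When velocity is decreased by a factor of 8.5, the wavelength increases by a factor of 8.5.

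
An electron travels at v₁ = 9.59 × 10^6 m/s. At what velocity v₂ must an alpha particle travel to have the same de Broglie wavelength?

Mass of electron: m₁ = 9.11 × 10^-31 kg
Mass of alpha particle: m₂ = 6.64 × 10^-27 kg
v₂ = 1.32 × 10^3 m/s

For equal de Broglie wavelengths: λ₁ = λ₂

h/(m₁v₁) = h/(m₂v₂)
m₁v₁ = m₂v₂
v₂ = v₁ · (m₁/m₂)

v₂ = 9.59 × 10^6 m/s × (9.11 × 10^-31 kg / 6.64 × 10^-27 kg)
v₂ = 1.32 × 10^3 m/s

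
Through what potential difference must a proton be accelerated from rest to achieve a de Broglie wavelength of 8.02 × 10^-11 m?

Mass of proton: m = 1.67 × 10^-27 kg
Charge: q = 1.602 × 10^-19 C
1.28 × 10^-1 V

From λ = h/√(2mqV), we solve for V:

λ² = h²/(2mqV)
V = h²/(2mqλ²)
V = (6.626 × 10^-34 J·s)² / (2 × 1.67 × 10^-27 kg × 1.602 × 10^-19 C × (8.02 × 10^-11 m)²)
V = 1.28 × 10^-1 V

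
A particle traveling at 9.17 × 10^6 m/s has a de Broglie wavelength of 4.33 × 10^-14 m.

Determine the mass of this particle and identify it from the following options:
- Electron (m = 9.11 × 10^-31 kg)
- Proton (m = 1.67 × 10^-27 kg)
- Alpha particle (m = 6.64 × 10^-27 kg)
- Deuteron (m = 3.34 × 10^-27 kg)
The particle is a proton.

From λ = h/(mv), solve for mass:

m = h/(λv)
m = (6.626 × 10^-34 J·s) / (4.33 × 10^-14 m × 9.17 × 10^6 m/s)
m = 1.67 × 10^-27 kg

Comparing with the listed masses, this is closest to a proton.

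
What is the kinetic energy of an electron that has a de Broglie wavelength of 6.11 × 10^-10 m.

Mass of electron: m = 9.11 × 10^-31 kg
6.45 × 10^-19 J (or 4.03 eV)

From λ = h/√(2mKE), we solve for KE:

λ² = h²/(2mKE)
KE = h²/(2mλ²)
KE = (6.626 × 10^-34 J·s)² / (2 × 9.11 × 10^-31 kg × (6.11 × 10^-10 m)²)
KE = 6.45 × 10^-19 J
KE = 4.03 eV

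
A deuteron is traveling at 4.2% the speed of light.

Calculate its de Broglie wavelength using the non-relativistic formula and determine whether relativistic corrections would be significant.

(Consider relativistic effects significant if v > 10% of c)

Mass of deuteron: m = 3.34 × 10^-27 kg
No, relativistic corrections are not needed.

Using the non-relativistic de Broglie formula λ = h/(mv):

v = 4.2% × c = 1.259 × 10^7 m/s

λ = h/(mv)
λ = (6.626 × 10^-34 J·s) / (3.34 × 10^-27 kg × 1.259 × 10^7 m/s)
λ = 1.58 × 10^-14 m

Since v = 4.2% of c < 10% of c, relativistic corrections are NOT significant and this non-relativistic result is a good approximation.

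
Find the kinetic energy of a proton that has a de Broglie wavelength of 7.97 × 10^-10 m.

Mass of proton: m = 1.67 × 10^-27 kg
2.07 × 10^-22 J (or 1.29 × 10^-3 eV)

From λ = h/√(2mKE), we solve for KE:

λ² = h²/(2mKE)
KE = h²/(2mλ²)
KE = (6.626 × 10^-34 J·s)² / (2 × 1.67 × 10^-27 kg × (7.97 × 10^-10 m)²)
KE = 2.07 × 10^-22 J
KE = 1.29 × 10^-3 eV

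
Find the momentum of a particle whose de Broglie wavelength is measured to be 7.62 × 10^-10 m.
8.70 × 10^-25 kg·m/s

From the de Broglie relation λ = h/p, we solve for p:

p = h/λ
p = (6.626 × 10^-34 J·s) / (7.62 × 10^-10 m)
p = 8.70 × 10^-25 kg·m/s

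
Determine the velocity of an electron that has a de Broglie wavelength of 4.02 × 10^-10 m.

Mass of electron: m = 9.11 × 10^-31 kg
1.81 × 10^6 m/s

From the de Broglie relation λ = h/(mv), we solve for v:

v = h/(mλ)
v = (6.626 × 10^-34 J·s) / (9.11 × 10^-31 kg × 4.02 × 10^-10 m)
v = 1.81 × 10^6 m/s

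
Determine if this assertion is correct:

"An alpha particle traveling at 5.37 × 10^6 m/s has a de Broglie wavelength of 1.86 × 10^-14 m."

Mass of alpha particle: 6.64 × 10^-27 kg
True

The claim is correct.

Using λ = h/(mv):
λ = (6.626 × 10^-34 J·s) / (6.64 × 10^-27 kg × 5.37 × 10^6 m/s)
λ = 1.86 × 10^-14 m

This matches the claimed value.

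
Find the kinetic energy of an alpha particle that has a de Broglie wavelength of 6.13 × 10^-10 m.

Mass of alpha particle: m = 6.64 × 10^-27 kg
8.80 × 10^-23 J (or 5.49 × 10^-4 eV)

From λ = h/√(2mKE), we solve for KE:

λ² = h²/(2mKE)
KE = h²/(2mλ²)
KE = (6.626 × 10^-34 J·s)² / (2 × 6.64 × 10^-27 kg × (6.13 × 10^-10 m)²)
KE = 8.80 × 10^-23 J
KE = 5.49 × 10^-4 eV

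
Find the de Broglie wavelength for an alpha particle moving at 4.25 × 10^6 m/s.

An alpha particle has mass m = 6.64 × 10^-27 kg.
2.35 × 10^-14 m

Using the de Broglie relation λ = h/(mv):

λ = h/(mv)
λ = (6.626 × 10^-34 J·s) / (6.64 × 10^-27 kg × 4.25 × 10^6 m/s)
λ = 2.35 × 10^-14 m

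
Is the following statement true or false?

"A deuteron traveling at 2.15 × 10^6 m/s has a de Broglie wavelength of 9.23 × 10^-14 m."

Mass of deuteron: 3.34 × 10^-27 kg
True

The claim is correct.

Using λ = h/(mv):
λ = (6.626 × 10^-34 J·s) / (3.34 × 10^-27 kg × 2.15 × 10^6 m/s)
λ = 9.23 × 10^-14 m

This matches the claimed value.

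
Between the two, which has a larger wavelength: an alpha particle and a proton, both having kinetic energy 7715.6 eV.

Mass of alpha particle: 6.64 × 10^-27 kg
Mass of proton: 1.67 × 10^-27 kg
The proton has the longer wavelength.

Using λ = h/√(2mKE):

For alpha particle: λ₁ = h/√(2m₁KE) = 1.64 × 10^-13 m
For proton: λ₂ = h/√(2m₂KE) = 3.26 × 10^-13 m

Since λ ∝ 1/√m at constant kinetic energy, the lighter particle has the longer wavelength.

The proton has the longer de Broglie wavelength.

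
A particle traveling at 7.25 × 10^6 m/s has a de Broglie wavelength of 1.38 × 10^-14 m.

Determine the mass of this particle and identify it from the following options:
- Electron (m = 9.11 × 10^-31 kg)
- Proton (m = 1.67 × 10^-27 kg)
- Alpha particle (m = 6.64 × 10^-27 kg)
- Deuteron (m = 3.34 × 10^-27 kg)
The particle is an alpha particle.

From λ = h/(mv), solve for mass:

m = h/(λv)
m = (6.626 × 10^-34 J·s) / (1.38 × 10^-14 m × 7.25 × 10^6 m/s)
m = 6.62 × 10^-27 kg

Comparing with the listed masses, this is closest to an alpha particle.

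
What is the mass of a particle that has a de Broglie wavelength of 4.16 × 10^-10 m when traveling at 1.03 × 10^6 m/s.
1.55 × 10^-30 kg

From the de Broglie relation λ = h/(mv), we solve for m:

m = h/(λv)
m = (6.626 × 10^-34 J·s) / (4.16 × 10^-10 m × 1.03 × 10^6 m/s)
m = 1.55 × 10^-30 kg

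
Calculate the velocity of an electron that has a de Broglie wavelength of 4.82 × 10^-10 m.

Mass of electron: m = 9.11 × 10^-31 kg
1.51 × 10^6 m/s

From the de Broglie relation λ = h/(mv), we solve for v:

v = h/(mλ)
v = (6.626 × 10^-34 J·s) / (9.11 × 10^-31 kg × 4.82 × 10^-10 m)
v = 1.51 × 10^6 m/s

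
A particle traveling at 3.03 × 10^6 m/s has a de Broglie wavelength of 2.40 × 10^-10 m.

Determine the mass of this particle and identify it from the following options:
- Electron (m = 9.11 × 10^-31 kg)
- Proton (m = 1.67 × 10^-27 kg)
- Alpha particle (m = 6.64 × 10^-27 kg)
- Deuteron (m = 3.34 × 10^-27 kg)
The particle is an electron.

From λ = h/(mv), solve for mass:

m = h/(λv)
m = (6.626 × 10^-34 J·s) / (2.40 × 10^-10 m × 3.03 × 10^6 m/s)
m = 9.11 × 10^-31 kg

Comparing with the listed masses, this is closest to an electron.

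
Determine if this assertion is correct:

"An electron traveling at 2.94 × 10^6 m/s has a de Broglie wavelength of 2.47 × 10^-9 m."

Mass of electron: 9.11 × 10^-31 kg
False

The claim is incorrect.

Using λ = h/(mv):
λ = (6.626 × 10^-34 J·s) / (9.11 × 10^-31 kg × 2.94 × 10^6 m/s)
λ = 2.47 × 10^-10 m

The actual wavelength differs from the claimed 2.47 × 10^-9 m.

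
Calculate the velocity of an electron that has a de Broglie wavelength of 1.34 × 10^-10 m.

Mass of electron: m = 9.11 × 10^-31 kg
5.43 × 10^6 m/s

From the de Broglie relation λ = h/(mv), we solve for v:

v = h/(mλ)
v = (6.626 × 10^-34 J·s) / (9.11 × 10^-31 kg × 1.34 × 10^-10 m)
v = 5.43 × 10^6 m/s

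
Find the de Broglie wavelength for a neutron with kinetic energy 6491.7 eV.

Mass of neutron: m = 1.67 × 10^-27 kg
3.56 × 10^-13 m

Using λ = h/√(2mKE):

First convert KE to Joules: KE = 6491.7 eV = 1.040 × 10^-15 J

λ = h/√(2mKE)
λ = (6.626 × 10^-34 J·s) / √(2 × 1.67 × 10^-27 kg × 1.040 × 10^-15 J)
λ = 3.56 × 10^-13 m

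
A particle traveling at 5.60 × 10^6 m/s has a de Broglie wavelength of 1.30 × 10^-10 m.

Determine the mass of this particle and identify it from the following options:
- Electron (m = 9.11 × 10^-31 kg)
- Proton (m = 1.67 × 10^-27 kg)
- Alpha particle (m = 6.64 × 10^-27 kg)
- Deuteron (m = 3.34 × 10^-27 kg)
The particle is an electron.

From λ = h/(mv), solve for mass:

m = h/(λv)
m = (6.626 × 10^-34 J·s) / (1.30 × 10^-10 m × 5.60 × 10^6 m/s)
m = 9.10 × 10^-31 kg

Comparing with the listed masses, this is closest to an electron.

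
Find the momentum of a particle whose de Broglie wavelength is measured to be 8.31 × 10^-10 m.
7.97 × 10^-25 kg·m/s

From the de Broglie relation λ = h/p, we solve for p:

p = h/λ
p = (6.626 × 10^-34 J·s) / (8.31 × 10^-10 m)
p = 7.97 × 10^-25 kg·m/s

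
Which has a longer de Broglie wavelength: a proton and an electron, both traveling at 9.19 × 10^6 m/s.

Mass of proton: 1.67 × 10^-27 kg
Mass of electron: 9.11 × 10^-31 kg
The electron has the longer wavelength.

Using λ = h/(mv), since both particles have the same velocity, the wavelength depends only on mass.

For proton: λ₁ = h/(m₁v) = 4.32 × 10^-14 m
For electron: λ₂ = h/(m₂v) = 7.91 × 10^-11 m

Since λ ∝ 1/m at constant velocity, the lighter particle has the longer wavelength.

The electron has the longer de Broglie wavelength.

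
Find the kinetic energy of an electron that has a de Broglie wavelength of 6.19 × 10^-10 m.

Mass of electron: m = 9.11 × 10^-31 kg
6.29 × 10^-19 J (or 3.93 eV)

From λ = h/√(2mKE), we solve for KE:

λ² = h²/(2mKE)
KE = h²/(2mλ²)
KE = (6.626 × 10^-34 J·s)² / (2 × 9.11 × 10^-31 kg × (6.19 × 10^-10 m)²)
KE = 6.29 × 10^-19 J
KE = 3.93 eV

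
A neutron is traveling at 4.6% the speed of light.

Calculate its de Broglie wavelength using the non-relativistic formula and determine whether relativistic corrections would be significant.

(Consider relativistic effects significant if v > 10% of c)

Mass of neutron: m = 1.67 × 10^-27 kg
No, relativistic corrections are not needed.

Using the non-relativistic de Broglie formula λ = h/(mv):

v = 4.6% × c = 1.379 × 10^7 m/s

λ = h/(mv)
λ = (6.626 × 10^-34 J·s) / (1.67 × 10^-27 kg × 1.379 × 10^7 m/s)
λ = 2.88 × 10^-14 m

Since v = 4.6% of c < 10% of c, relativistic corrections are NOT significant and this non-relativistic result is a good approximation.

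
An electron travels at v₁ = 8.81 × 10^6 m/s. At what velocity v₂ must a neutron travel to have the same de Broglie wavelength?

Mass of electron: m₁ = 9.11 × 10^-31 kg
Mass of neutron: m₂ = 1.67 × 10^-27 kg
v₂ = 4.81 × 10^3 m/s

For equal de Broglie wavelengths: λ₁ = λ₂

h/(m₁v₁) = h/(m₂v₂)
m₁v₁ = m₂v₂
v₂ = v₁ · (m₁/m₂)

v₂ = 8.81 × 10^6 m/s × (9.11 × 10^-31 kg / 1.67 × 10^-27 kg)
v₂ = 4.81 × 10^3 m/s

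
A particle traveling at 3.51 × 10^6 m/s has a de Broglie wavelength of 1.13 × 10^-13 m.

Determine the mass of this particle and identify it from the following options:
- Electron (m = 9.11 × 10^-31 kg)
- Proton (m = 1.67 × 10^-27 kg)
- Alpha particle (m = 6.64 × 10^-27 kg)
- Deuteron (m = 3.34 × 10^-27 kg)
The particle is a proton.

From λ = h/(mv), solve for mass:

m = h/(λv)
m = (6.626 × 10^-34 J·s) / (1.13 × 10^-13 m × 3.51 × 10^6 m/s)
m = 1.67 × 10^-27 kg

Comparing with the listed masses, this is closest to a proton.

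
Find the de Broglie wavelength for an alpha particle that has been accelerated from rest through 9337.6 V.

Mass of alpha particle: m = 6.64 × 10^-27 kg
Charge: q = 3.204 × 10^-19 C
1.05 × 10^-13 m

When a particle is accelerated through voltage V, it gains kinetic energy KE = qV.

The de Broglie wavelength is then λ = h/√(2mqV):

λ = h/√(2mqV)
λ = (6.626 × 10^-34 J·s) / √(2 × 6.64 × 10^-27 kg × 3.204 × 10^-19 C × 9337.6 V)
λ = 1.05 × 10^-13 m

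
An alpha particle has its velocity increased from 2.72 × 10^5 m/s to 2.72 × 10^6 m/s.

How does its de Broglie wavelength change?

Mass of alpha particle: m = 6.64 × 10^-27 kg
The wavelength decreases by a factor of 10.

Using λ = h/(mv):

Initial wavelength: λ₁ = h/(mv₁) = 3.67 × 10^-13 m
Final wavelength: λ₂ = h/(mv₂) = 3.67 × 10^-14 m

Since λ ∝ 1/v, when velocity increases by a factor of 10, the wavelength decreases by a factor of 10.

λ₂/λ₁ = v₁/v₂ = 1/10

The wavelength decreases by a factor of 10.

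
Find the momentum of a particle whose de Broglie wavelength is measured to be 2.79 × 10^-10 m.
2.37 × 10^-24 kg·m/s

From the de Broglie relation λ = h/p, we solve for p:

p = h/λ
p = (6.626 × 10^-34 J·s) / (2.79 × 10^-10 m)
p = 2.37 × 10^-24 kg·m/s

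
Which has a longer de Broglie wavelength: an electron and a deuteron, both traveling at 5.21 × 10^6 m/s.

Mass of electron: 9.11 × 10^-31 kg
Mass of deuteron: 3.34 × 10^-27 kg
The electron has the longer wavelength.

Using λ = h/(mv), since both particles have the same velocity, the wavelength depends only on mass.

For electron: λ₁ = h/(m₁v) = 1.40 × 10^-10 m
For deuteron: λ₂ = h/(m₂v) = 3.81 × 10^-14 m

Since λ ∝ 1/m at constant velocity, the lighter particle has the longer wavelength.

The electron has the longer de Broglie wavelength.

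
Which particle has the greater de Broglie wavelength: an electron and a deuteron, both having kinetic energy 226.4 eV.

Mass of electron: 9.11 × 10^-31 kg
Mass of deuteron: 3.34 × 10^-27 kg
The electron has the longer wavelength.

Using λ = h/√(2mKE):

For electron: λ₁ = h/√(2m₁KE) = 8.15 × 10^-11 m
For deuteron: λ₂ = h/√(2m₂KE) = 1.35 × 10^-12 m

Since λ ∝ 1/√m at constant kinetic energy, the lighter particle has the longer wavelength.

The electron has the longer de Broglie wavelength.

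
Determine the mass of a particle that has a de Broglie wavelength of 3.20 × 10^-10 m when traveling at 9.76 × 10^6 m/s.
2.12 × 10^-31 kg

From the de Broglie relation λ = h/(mv), we solve for m:

m = h/(λv)
m = (6.626 × 10^-34 J·s) / (3.20 × 10^-10 m × 9.76 × 10^6 m/s)
m = 2.12 × 10^-31 kg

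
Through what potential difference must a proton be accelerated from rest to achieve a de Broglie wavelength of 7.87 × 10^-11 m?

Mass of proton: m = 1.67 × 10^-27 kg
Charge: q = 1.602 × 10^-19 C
1.32 × 10^-1 V

From λ = h/√(2mqV), we solve for V:

λ² = h²/(2mqV)
V = h²/(2mqλ²)
V = (6.626 × 10^-34 J·s)² / (2 × 1.67 × 10^-27 kg × 1.602 × 10^-19 C × (7.87 × 10^-11 m)²)
V = 1.32 × 10^-1 V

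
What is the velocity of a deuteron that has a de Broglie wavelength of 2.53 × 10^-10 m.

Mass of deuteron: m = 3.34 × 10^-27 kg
7.84 × 10^2 m/s

From the de Broglie relation λ = h/(mv), we solve for v:

v = h/(mλ)
v = (6.626 × 10^-34 J·s) / (3.34 × 10^-27 kg × 2.53 × 10^-10 m)
v = 7.84 × 10^2 m/s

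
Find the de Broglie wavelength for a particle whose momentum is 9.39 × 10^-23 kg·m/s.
7.06 × 10^-12 m

Using the de Broglie relation λ = h/p:

λ = h/p
λ = (6.626 × 10^-34 J·s) / (9.39 × 10^-23 kg·m/s)
λ = 7.06 × 10^-12 m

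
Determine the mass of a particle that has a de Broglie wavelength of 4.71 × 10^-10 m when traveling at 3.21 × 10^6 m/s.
4.38 × 10^-31 kg

From the de Broglie relation λ = h/(mv), we solve for m:

m = h/(λv)
m = (6.626 × 10^-34 J·s) / (4.71 × 10^-10 m × 3.21 × 10^6 m/s)
m = 4.38 × 10^-31 kg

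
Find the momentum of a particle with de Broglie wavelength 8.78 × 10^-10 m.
7.55 × 10^-25 kg·m/s

From the de Broglie relation λ = h/p, we solve for p:

p = h/λ
p = (6.626 × 10^-34 J·s) / (8.78 × 10^-10 m)
p = 7.55 × 10^-25 kg·m/s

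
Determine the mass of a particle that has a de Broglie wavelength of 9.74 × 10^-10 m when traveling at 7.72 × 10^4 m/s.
8.81 × 10^-30 kg

From the de Broglie relation λ = h/(mv), we solve for m:

m = h/(λv)
m = (6.626 × 10^-34 J·s) / (9.74 × 10^-10 m × 7.72 × 10^4 m/s)
m = 8.81 × 10^-30 kg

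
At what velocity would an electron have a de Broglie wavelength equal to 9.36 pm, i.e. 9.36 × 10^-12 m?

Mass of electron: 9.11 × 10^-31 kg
7.77 × 10^7 m/s

From λ = h/(mv), solve for v:

v = h/(mλ)
v = (6.626 × 10^-34 J·s) / (9.11 × 10^-31 kg × 9.36 × 10^-12 m)
v = 7.77 × 10^7 m/s

Note: This velocity is 25.9% of the speed of light, so relativistic corrections would be needed for a more accurate calculation.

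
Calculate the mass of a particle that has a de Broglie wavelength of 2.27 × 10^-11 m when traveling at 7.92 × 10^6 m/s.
3.69 × 10^-30 kg

From the de Broglie relation λ = h/(mv), we solve for m:

m = h/(λv)
m = (6.626 × 10^-34 J·s) / (2.27 × 10^-11 m × 7.92 × 10^6 m/s)
m = 3.69 × 10^-30 kg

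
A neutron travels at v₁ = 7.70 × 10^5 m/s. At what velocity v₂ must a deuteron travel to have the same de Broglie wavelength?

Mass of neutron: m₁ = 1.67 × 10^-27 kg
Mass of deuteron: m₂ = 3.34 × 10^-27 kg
v₂ = 3.85 × 10^5 m/s

For equal de Broglie wavelengths: λ₁ = λ₂

h/(m₁v₁) = h/(m₂v₂)
m₁v₁ = m₂v₂
v₂ = v₁ · (m₁/m₂)

v₂ = 7.70 × 10^5 m/s × (1.67 × 10^-27 kg / 3.34 × 10^-27 kg)
v₂ = 3.85 × 10^5 m/s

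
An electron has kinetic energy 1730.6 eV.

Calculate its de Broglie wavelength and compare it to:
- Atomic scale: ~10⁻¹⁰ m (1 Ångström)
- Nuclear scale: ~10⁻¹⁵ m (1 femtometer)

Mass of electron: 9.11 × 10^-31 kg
λ = 2.95 × 10^-11 m, which is between nuclear and atomic scales.

Using λ = h/√(2mKE):

KE = 1730.6 eV = 2.773 × 10^-16 J

λ = h/√(2mKE)
λ = (6.626 × 10^-34 J·s) / √(2 × 9.11 × 10^-31 kg × 2.773 × 10^-16 J)
λ = 2.95 × 10^-11 m

Comparison:
- Atomic scale (10⁻¹⁰ m): λ is 0.29× this size
- Nuclear scale (10⁻¹⁵ m): λ is 2.9e+04× this size

The wavelength is between nuclear and atomic scales.

This wavelength is appropriate for probing atomic structure but too large for nuclear physics experiments.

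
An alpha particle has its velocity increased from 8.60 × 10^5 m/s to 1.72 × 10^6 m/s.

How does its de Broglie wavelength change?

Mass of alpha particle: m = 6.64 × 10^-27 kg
The wavelength decreases by a factor of 2.

Using λ = h/(mv):

Initial wavelength: λ₁ = h/(mv₁) = 1.16 × 10^-13 m
Final wavelength: λ₂ = h/(mv₂) = 5.80 × 10^-14 m

Since λ ∝ 1/v, when velocity increases by a factor of 2, the wavelength decreases by a factor of 2.

λ₂/λ₁ = v₁/v₂ = 1/2

The wavelength decreases by a factor of 2.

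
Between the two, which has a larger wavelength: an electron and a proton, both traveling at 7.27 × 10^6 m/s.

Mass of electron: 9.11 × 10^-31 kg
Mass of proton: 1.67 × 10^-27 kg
The electron has the longer wavelength.

Using λ = h/(mv), since both particles have the same velocity, the wavelength depends only on mass.

For electron: λ₁ = h/(m₁v) = 1.00 × 10^-10 m
For proton: λ₂ = h/(m₂v) = 5.46 × 10^-14 m

Since λ ∝ 1/m at constant velocity, the lighter particle has the longer wavelength.

The electron has the longer de Broglie wavelength.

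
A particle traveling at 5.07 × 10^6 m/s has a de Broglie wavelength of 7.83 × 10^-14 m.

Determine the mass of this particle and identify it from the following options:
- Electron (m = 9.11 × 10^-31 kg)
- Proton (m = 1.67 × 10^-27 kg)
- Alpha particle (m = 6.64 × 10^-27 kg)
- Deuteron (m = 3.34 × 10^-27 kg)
The particle is a proton.

From λ = h/(mv), solve for mass:

m = h/(λv)
m = (6.626 × 10^-34 J·s) / (7.83 × 10^-14 m × 5.07 × 10^6 m/s)
m = 1.67 × 10^-27 kg

Comparing with the listed masses, this is closest to a proton.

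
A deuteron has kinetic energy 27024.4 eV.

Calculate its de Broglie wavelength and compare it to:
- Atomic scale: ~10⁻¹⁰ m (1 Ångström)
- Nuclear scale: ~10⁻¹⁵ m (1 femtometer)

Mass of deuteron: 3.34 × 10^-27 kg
λ = 1.23 × 10^-13 m, which is between nuclear and atomic scales.

Using λ = h/√(2mKE):

KE = 27024.4 eV = 4.330 × 10^-15 J

λ = h/√(2mKE)
λ = (6.626 × 10^-34 J·s) / √(2 × 3.34 × 10^-27 kg × 4.330 × 10^-15 J)
λ = 1.23 × 10^-13 m

Comparison:
- Atomic scale (10⁻¹⁰ m): λ is 0.0012× this size
- Nuclear scale (10⁻¹⁵ m): λ is 1.2e+02× this size

The wavelength is between nuclear and atomic scales.

This wavelength is appropriate for probing atomic structure but too large for nuclear physics experiments.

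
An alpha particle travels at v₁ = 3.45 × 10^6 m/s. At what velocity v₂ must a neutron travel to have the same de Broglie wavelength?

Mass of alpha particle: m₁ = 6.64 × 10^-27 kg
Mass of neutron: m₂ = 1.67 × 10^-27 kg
v₂ = 1.37 × 10^7 m/s

For equal de Broglie wavelengths: λ₁ = λ₂

h/(m₁v₁) = h/(m₂v₂)
m₁v₁ = m₂v₂
v₂ = v₁ · (m₁/m₂)

v₂ = 3.45 × 10^6 m/s × (6.64 × 10^-27 kg / 1.67 × 10^-27 kg)
v₂ = 1.37 × 10^7 m/s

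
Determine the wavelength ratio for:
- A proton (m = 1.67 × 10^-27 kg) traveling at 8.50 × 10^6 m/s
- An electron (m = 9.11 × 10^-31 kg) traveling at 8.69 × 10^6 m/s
λ₁/λ₂ = 5.58 × 10^-4

Using λ = h/(mv):

λ₁ = h/(m₁v₁) = 4.67 × 10^-14 m
λ₂ = h/(m₂v₂) = 8.37 × 10^-11 m

Ratio λ₁/λ₂ = (m₂v₂)/(m₁v₁)
         = (9.11 × 10^-31 kg × 8.69 × 10^6 m/s) / (1.67 × 10^-27 kg × 8.50 × 10^6 m/s)
         = 5.58 × 10^-4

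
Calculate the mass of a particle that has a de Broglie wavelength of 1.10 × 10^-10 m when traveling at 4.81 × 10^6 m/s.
1.25 × 10^-30 kg

From the de Broglie relation λ = h/(mv), we solve for m:

m = h/(λv)
m = (6.626 × 10^-34 J·s) / (1.10 × 10^-10 m × 4.81 × 10^6 m/s)
m = 1.25 × 10^-30 kg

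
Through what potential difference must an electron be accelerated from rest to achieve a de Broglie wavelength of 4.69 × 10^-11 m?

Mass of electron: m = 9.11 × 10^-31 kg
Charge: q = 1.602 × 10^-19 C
684 V

From λ = h/√(2mqV), we solve for V:

λ² = h²/(2mqV)
V = h²/(2mqλ²)
V = (6.626 × 10^-34 J·s)² / (2 × 9.11 × 10^-31 kg × 1.602 × 10^-19 C × (4.69 × 10^-11 m)²)
V = 684 V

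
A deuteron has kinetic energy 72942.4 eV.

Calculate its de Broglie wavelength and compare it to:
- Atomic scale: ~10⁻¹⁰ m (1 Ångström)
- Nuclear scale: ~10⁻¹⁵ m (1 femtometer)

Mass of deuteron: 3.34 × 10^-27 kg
λ = 7.50 × 10^-14 m, which is between nuclear and atomic scales.

Using λ = h/√(2mKE):

KE = 72942.4 eV = 1.169 × 10^-14 J

λ = h/√(2mKE)
λ = (6.626 × 10^-34 J·s) / √(2 × 3.34 × 10^-27 kg × 1.169 × 10^-14 J)
λ = 7.50 × 10^-14 m

Comparison:
- Atomic scale (10⁻¹⁰ m): λ is 0.00075× this size
- Nuclear scale (10⁻¹⁵ m): λ is 75× this size

The wavelength is between nuclear and atomic scales.

This wavelength is appropriate for probing atomic structure but too large for nuclear physics experiments.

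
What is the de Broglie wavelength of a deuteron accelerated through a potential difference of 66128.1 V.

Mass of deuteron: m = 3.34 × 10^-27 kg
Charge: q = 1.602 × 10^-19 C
7.88 × 10^-14 m

When a particle is accelerated through voltage V, it gains kinetic energy KE = qV.

The de Broglie wavelength is then λ = h/√(2mqV):

λ = h/√(2mqV)
λ = (6.626 × 10^-34 J·s) / √(2 × 3.34 × 10^-27 kg × 1.602 × 10^-19 C × 66128.1 V)
λ = 7.88 × 10^-14 m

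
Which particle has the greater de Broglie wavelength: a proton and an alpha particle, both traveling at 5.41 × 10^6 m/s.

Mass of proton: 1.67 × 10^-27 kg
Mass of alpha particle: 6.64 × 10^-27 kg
The proton has the longer wavelength.

Using λ = h/(mv), since both particles have the same velocity, the wavelength depends only on mass.

For proton: λ₁ = h/(m₁v) = 7.33 × 10^-14 m
For alpha particle: λ₂ = h/(m₂v) = 1.84 × 10^-14 m

Since λ ∝ 1/m at constant velocity, the lighter particle has the longer wavelength.

The proton has the longer de Broglie wavelength.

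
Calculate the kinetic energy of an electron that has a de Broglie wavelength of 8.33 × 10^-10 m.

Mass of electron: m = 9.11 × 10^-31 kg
3.47 × 10^-19 J (or 2.17 eV)

From λ = h/√(2mKE), we solve for KE:

λ² = h²/(2mKE)
KE = h²/(2mλ²)
KE = (6.626 × 10^-34 J·s)² / (2 × 9.11 × 10^-31 kg × (8.33 × 10^-10 m)²)
KE = 3.47 × 10^-19 J
KE = 2.17 eV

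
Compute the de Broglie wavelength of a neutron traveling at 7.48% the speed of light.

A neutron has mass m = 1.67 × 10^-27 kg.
1.77 × 10^-14 m

Using the de Broglie relation λ = h/(mv):

v = 7.48% × c = 2.242 × 10^7 m/s

λ = h/(mv)
λ = (6.626 × 10^-34 J·s) / (1.67 × 10^-27 kg × 2.242 × 10^7 m/s)
λ = 1.77 × 10^-14 m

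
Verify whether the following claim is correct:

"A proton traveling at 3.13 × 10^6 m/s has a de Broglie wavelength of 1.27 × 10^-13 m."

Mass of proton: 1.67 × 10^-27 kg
True

The claim is correct.

Using λ = h/(mv):
λ = (6.626 × 10^-34 J·s) / (1.67 × 10^-27 kg × 3.13 × 10^6 m/s)
λ = 1.27 × 10^-13 m

This matches the claimed value.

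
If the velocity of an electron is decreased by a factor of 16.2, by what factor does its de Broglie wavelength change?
The wavelength increases by a factor of 16.2.

From λ = h/(mv), the wavelength is inversely proportional to velocity:

λ ∝ 1/v

If v → v/16.2, then λ → 16.2λ

When velocity is decreased by a factor of 16.2, the wavelength increases by a factor of 16.2.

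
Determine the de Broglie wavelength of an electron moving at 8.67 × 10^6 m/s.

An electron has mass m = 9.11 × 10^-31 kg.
8.39 × 10^-11 m

Using the de Broglie relation λ = h/(mv):

λ = h/(mv)
λ = (6.626 × 10^-34 J·s) / (9.11 × 10^-31 kg × 8.67 × 10^6 m/s)
λ = 8.39 × 10^-11 m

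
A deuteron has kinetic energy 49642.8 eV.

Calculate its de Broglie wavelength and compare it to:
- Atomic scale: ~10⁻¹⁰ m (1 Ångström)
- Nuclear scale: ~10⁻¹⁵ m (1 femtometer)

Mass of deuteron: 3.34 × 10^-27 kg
λ = 9.09 × 10^-14 m, which is between nuclear and atomic scales.

Using λ = h/√(2mKE):

KE = 49642.8 eV = 7.954 × 10^-15 J

λ = h/√(2mKE)
λ = (6.626 × 10^-34 J·s) / √(2 × 3.34 × 10^-27 kg × 7.954 × 10^-15 J)
λ = 9.09 × 10^-14 m

Comparison:
- Atomic scale (10⁻¹⁰ m): λ is 0.00091× this size
- Nuclear scale (10⁻¹⁵ m): λ is 91× this size

The wavelength is between nuclear and atomic scales.

This wavelength is appropriate for probing atomic structure but too large for nuclear physics experiments.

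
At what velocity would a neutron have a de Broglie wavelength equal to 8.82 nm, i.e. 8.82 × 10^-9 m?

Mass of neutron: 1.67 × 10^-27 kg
4.50 × 10^1 m/s

From λ = h/(mv), solve for v:

v = h/(mλ)
v = (6.626 × 10^-34 J·s) / (1.67 × 10^-27 kg × 8.82 × 10^-9 m)
v = 4.50 × 10^1 m/s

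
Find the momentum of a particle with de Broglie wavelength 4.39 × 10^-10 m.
1.51 × 10^-24 kg·m/s

From the de Broglie relation λ = h/p, we solve for p:

p = h/λ
p = (6.626 × 10^-34 J·s) / (4.39 × 10^-10 m)
p = 1.51 × 10^-24 kg·m/s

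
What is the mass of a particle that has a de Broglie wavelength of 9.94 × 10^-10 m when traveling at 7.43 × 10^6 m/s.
8.97 × 10^-32 kg

From the de Broglie relation λ = h/(mv), we solve for m:

m = h/(λv)
m = (6.626 × 10^-34 J·s) / (9.94 × 10^-10 m × 7.43 × 10^6 m/s)
m = 8.97 × 10^-32 kg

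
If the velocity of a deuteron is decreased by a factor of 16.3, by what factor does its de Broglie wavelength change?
The wavelength increases by a factor of 16.3.

From λ = h/(mv), the wavelength is inversely proportional to velocity:

λ ∝ 1/v

If v → v/16.3, then λ → 16.3λ

When velocity is decreased by a factor of 16.3, the wavelength increases by a factor of 16.3.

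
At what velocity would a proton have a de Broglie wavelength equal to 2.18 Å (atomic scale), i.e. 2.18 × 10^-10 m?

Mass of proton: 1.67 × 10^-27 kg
1.82 × 10^3 m/s

From λ = h/(mv), solve for v:

v = h/(mλ)
v = (6.626 × 10^-34 J·s) / (1.67 × 10^-27 kg × 2.18 × 10^-10 m)
v = 1.82 × 10^3 m/s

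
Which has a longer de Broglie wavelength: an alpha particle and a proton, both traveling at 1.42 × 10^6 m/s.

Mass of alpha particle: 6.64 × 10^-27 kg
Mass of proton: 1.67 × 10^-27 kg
The proton has the longer wavelength.

Using λ = h/(mv), since both particles have the same velocity, the wavelength depends only on mass.

For alpha particle: λ₁ = h/(m₁v) = 7.03 × 10^-14 m
For proton: λ₂ = h/(m₂v) = 2.79 × 10^-13 m

Since λ ∝ 1/m at constant velocity, the lighter particle has the longer wavelength.

The proton has the longer de Broglie wavelength.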